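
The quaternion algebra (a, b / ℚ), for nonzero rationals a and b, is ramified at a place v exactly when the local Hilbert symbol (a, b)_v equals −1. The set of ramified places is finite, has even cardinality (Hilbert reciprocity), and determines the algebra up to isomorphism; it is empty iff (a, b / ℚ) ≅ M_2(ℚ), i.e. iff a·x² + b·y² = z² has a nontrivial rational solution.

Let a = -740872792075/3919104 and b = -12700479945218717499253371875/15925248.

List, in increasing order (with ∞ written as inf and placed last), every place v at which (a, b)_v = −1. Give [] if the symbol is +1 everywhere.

Mod squares: a ≡ -24087, b ≡ -223665. Check v ∈ {∞, 2, 3, 5, 7, 13, 17, 23, 31, 37}.
v=17: a=17^2·(≡1), b=17^0·(≡2) mod 17; (1|17)=+1, (2|17)=+1; (−1)^{2·0·8}·(+1)^0·(+1)^2 = +1.
v=13: a=13^2·(≡6), b=13^5·(≡2) mod 13; (6|13)=-1, (2|13)=-1; (−1)^{2·5·6}·(-1)^5·(-1)^2 = -1.
v=31: a=31^1·(≡27), b=31^3·(≡10) mod 31; (27|31)=-1, (10|31)=+1; (−1)^{1·3·15}·(-1)^3·(+1)^1 = +1.
v=∞: -24087 < 0 and -223665 < 0  ⇒  (a,b)_∞ = -1.
v=37: a=37^1·(≡20), b=37^3·(≡17) mod 37; (20|37)=-1, (17|37)=-1; (−1)^{1·3·18}·(-1)^3·(-1)^1 = +1.
v=3: a=3^-7·(≡2), b=3^-5·(≡1) mod 3; (2|3)=-1, (1|3)=+1; (−1)^{-7·-5·1}·(-1)^-5·(+1)^-7 = +1.
v=7: a=7^-1·(≡5), b=7^2·(≡6) mod 7; (5|7)=-1, (6|7)=-1; (−1)^{-1·2·3}·(-1)^2·(-1)^-1 = -1.
v=2: v_2(a)=-8, v_2(b)=-16; units ≡ 1, 7 (mod 8); ε·ε+αω+βω = 0·1+-8·0+-16·0 ≡ 0  ⇒  (a,b)_2 = +1.
v=5: a=5^2·(≡3), b=5^5·(≡2) mod 5; (3|5)=-1, (2|5)=-1; (−1)^{2·5·2}·(-1)^5·(-1)^2 = -1.
v=23: a=23^2·(≡5), b=23^6·(≡20) mod 23; (5|23)=-1, (20|23)=-1; (−1)^{2·6·11}·(-1)^6·(-1)^2 = +1.
(-24087, -223665 / ℚ) ramifies at {5, 7, 13, ∞}: a division algebra.

[5, 7, 13, inf]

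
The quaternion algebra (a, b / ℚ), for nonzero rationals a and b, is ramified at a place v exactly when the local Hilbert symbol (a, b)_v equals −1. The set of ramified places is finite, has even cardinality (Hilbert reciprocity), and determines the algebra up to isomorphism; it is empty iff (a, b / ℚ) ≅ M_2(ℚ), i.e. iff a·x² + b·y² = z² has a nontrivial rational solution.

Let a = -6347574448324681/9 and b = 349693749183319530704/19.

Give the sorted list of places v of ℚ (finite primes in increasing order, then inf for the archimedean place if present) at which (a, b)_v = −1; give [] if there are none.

(a, b) ≡ (-3289, 4199) mod (ℚ^×)²; places V = {2, 3, 11, 13, 17, 19, 23, ∞}.
(a,b)_11: α=3, u≡4; β=4, v≡10 (mod 11); (4|11)=+1, (10|11)=-1; sign (−1)^0·+1^4·-1^3 = -1.
(a,b)_2: α=0, β=4; u≡7, v≡7 (mod 8); ε(u)ε(v)=1·1, αω(v)=0·0, βω(u)=4·0; sum ≡ 1  ⇒  -1.
(a,b)_23: α=3, u≡18; β=4, v≡4 (mod 23); (18|23)=+1, (4|23)=+1; sign (−1)^0·+1^4·+1^3 = +1.
(a,b)_19: α=2, u≡5; β=-1, v≡18 (mod 19); (5|19)=+1, (18|19)=-1; sign (−1)^0·+1^-1·-1^2 = +1.
(a,b)_3: α=-2, u≡2; β=0, v≡2 (mod 3); (2|3)=-1, (2|3)=-1; sign (−1)^0·-1^0·-1^-2 = +1.
(a,b)_13: α=1, u≡11; β=1, v≡5 (mod 13); (11|13)=-1, (5|13)=-1; sign (−1)^0·-1^1·-1^1 = +1.
(a,b)_17: α=4, u≡16; β=7, v≡15 (mod 17); (16|17)=+1, (15|17)=+1; sign (−1)^0·+1^7·+1^4 = +1.
(a,b)_∞: sgn(-3289)=−, sgn(4199)=+, so +1.
Ram(-3289, 4199) = {2, 11}; no ℚ_2-point on the conic.

[2, 11]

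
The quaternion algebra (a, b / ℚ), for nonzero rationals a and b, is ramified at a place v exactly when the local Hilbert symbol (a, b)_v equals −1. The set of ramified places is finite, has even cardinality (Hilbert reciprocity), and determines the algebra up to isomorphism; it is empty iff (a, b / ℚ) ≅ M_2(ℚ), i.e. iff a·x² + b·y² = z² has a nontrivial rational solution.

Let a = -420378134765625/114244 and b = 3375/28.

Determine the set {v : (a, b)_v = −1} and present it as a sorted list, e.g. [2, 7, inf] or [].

[3, 7]

(a, b) ≡ (-1, 105) mod (ℚ^×)²; places V = {2, 3, 5, 7, 13, ∞}.
(a,b)_13: α=-4, u≡4; β=0, v≡4 (mod 13); (4|13)=+1, (4|13)=+1; sign (−1)^0·+1^0·+1^-4 = +1.
(a,b)_3: α=16, u≡2; β=3, v≡2 (mod 3); (2|3)=-1, (2|3)=-1; sign (−1)^0·-1^3·-1^16 = -1.
(a,b)_5: α=10, u≡1; β=3, v≡4 (mod 5); (1|5)=+1, (4|5)=+1; sign (−1)^0·+1^3·+1^10 = +1.
(a,b)_2: α=-2, β=-2; u≡7, v≡1 (mod 8); ε(u)ε(v)=1·0, αω(v)=-2·0, βω(u)=-2·0; sum ≡ 0  ⇒  +1.
(a,b)_7: α=0, u≡5; β=-1, v≡2 (mod 7); (5|7)=-1, (2|7)=+1; sign (−1)^0·-1^-1·+1^0 = -1.
(a,b)_∞: sgn(-1)=−, sgn(105)=+, so +1.
|Ram(-1, 105)| = 2, even; anisotropic at {3, 7}.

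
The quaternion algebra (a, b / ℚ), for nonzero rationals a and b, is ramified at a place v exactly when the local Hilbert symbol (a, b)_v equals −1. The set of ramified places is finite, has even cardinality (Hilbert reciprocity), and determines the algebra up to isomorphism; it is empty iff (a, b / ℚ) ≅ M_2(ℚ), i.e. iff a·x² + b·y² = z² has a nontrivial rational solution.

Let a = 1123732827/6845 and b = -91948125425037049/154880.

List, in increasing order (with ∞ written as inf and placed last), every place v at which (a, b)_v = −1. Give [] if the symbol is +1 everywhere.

[2, 5, 17, 19]

Mod squares: a ≡ 260015, b ≡ -5. Check v ∈ {∞, 2, 3, 5, 7, 11, 17, 19, 23, 37}.
v=5: a=5^-1·(≡3), b=5^-1·(≡1) mod 5; (3|5)=-1, (1|5)=+1; (−1)^{-1·-1·2}·(-1)^-1·(+1)^-1 = -1.
v=23: a=23^1·(≡6), b=23^2·(≡9) mod 23; (6|23)=+1, (9|23)=+1; (−1)^{1·2·11}·(+1)^2·(+1)^1 = +1.
v=7: a=7^5·(≡3), b=7^8·(≡4) mod 7; (3|7)=-1, (4|7)=+1; (−1)^{5·8·3}·(-1)^8·(+1)^5 = +1.
v=2: v_2(a)=0, v_2(b)=-8; units ≡ 7, 3 (mod 8); ε·ε+αω+βω = 1·1+0·1+-8·0 ≡ 1  ⇒  (a,b)_2 = -1.
v=3: a=3^2·(≡2), b=3^0·(≡1) mod 3; (2|3)=-1, (1|3)=+1; (−1)^{2·0·1}·(-1)^0·(+1)^2 = +1.
v=19: a=19^1·(≡5), b=19^2·(≡10) mod 19; (5|19)=+1, (10|19)=-1; (−1)^{1·2·9}·(+1)^2·(-1)^1 = -1.
v=11: a=11^0·(≡10), b=11^-2·(≡2) mod 11; (10|11)=-1, (2|11)=-1; (−1)^{0·-2·5}·(-1)^-2·(-1)^0 = +1.
v=37: a=37^-2·(≡11), b=37^0·(≡5) mod 37; (11|37)=+1, (5|37)=-1; (−1)^{-2·0·18}·(+1)^0·(-1)^-2 = +1.
v=∞: 260015 > 0 and -5 < 0  ⇒  (a,b)_∞ = +1.
v=17: a=17^1·(≡6), b=17^4·(≡11) mod 17; (6|17)=-1, (11|17)=-1; (−1)^{1·4·8}·(-1)^4·(-1)^1 = -1.
(260015, -5 / ℚ) ramifies at {2, 5, 17, 19}: a division algebra.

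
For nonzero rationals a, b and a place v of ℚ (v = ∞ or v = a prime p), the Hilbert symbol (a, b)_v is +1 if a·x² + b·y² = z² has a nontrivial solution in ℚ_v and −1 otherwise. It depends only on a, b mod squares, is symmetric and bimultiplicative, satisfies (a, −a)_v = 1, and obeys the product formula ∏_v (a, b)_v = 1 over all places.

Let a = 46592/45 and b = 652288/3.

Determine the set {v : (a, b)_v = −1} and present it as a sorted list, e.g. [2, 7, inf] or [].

[2, 13]

(a, b) ≡ (910, 39) mod (ℚ^×)²; places V = {2, 3, 5, 7, 13, ∞}.
(a,b)_2: α=9, β=10; u≡7, v≡7 (mod 8); ε(u)ε(v)=1·1, αω(v)=9·0, βω(u)=10·0; sum ≡ 1  ⇒  -1.
(a,b)_13: α=1, u≡8; β=1, v≡3 (mod 13); (8|13)=-1, (3|13)=+1; sign (−1)^0·-1^1·+1^1 = -1.
(a,b)_3: α=-2, u≡1; β=-1, v≡1 (mod 3); (1|3)=+1, (1|3)=+1; sign (−1)^0·+1^-1·+1^-2 = +1.
(a,b)_∞: sgn(910)=+, sgn(39)=+, so +1.
(a,b)_7: α=1, u≡2; β=2, v≡4 (mod 7); (2|7)=+1, (4|7)=+1; sign (−1)^0·+1^2·+1^1 = +1.
(a,b)_5: α=-1, u≡3; β=0, v≡1 (mod 5); (3|5)=-1, (1|5)=+1; sign (−1)^0·-1^0·+1^-1 = +1.
Ram(910, 39) = {2, 13}; no ℚ_2-point on the conic.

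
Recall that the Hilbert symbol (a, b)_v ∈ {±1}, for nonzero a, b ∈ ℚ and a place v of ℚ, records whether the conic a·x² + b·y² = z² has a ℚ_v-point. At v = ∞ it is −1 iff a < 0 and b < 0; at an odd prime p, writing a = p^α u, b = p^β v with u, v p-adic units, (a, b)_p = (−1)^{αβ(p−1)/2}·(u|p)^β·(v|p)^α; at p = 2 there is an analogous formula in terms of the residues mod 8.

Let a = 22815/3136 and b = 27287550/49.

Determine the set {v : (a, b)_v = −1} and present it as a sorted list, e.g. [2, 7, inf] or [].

(a, b) ≡ (15, 121278) mod (ℚ^×)²; places V = {2, 3, 5, 7, 13, 17, 29, 41, ∞}.
(a,b)_29: α=0, u≡27; β=1, v≡24 (mod 29); (27|29)=-1, (24|29)=+1; sign (−1)^0·-1^1·+1^0 = -1.
(a,b)_3: α=3, u≡2; β=3, v≡1 (mod 3); (2|3)=-1, (1|3)=+1; sign (−1)^1·-1^3·+1^3 = +1.
(a,b)_7: α=-2, u≡2; β=-2, v≡3 (mod 7); (2|7)=+1, (3|7)=-1; sign (−1)^0·+1^-2·-1^-2 = +1.
(a,b)_∞: sgn(15)=+, sgn(121278)=+, so +1.
(a,b)_41: α=0, u≡3; β=1, v≡15 (mod 41); (3|41)=-1, (15|41)=-1; sign (−1)^0·-1^1·-1^0 = -1.
(a,b)_2: α=-6, β=1; u≡7, v≡7 (mod 8); ε(u)ε(v)=1·1, αω(v)=-6·0, βω(u)=1·0; sum ≡ 1  ⇒  -1.
(a,b)_5: α=1, u≡3; β=2, v≡3 (mod 5); (3|5)=-1, (3|5)=-1; sign (−1)^0·-1^2·-1^1 = -1.
(a,b)_17: α=0, u≡15; β=1, v≡12 (mod 17); (15|17)=+1, (12|17)=-1; sign (−1)^0·+1^1·-1^0 = +1.
(a,b)_13: α=2, u≡6; β=0, v≡3 (mod 13); (6|13)=-1, (3|13)=+1; sign (−1)^0·-1^0·+1^2 = +1.
|Ram(15, 121278)| = 4, even; anisotropic at {2, 5, 29, 41}.

[2, 5, 29, 41]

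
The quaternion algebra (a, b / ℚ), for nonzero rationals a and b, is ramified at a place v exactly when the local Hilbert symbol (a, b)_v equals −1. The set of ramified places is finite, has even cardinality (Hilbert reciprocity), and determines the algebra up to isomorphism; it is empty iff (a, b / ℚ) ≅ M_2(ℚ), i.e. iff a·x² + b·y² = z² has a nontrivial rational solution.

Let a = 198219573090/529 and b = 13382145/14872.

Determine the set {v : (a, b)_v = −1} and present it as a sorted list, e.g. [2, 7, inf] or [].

Mod squares: a ≡ 210, b ≡ 2310. Check v ∈ {∞, 2, 3, 5, 7, 11, 13, 17, 19, 23}.
v=∞: 210 > 0 and 2310 > 0  ⇒  (a,b)_∞ = +1.
v=13: a=13^0·(≡5), b=13^-2·(≡1) mod 13; (5|13)=-1, (1|13)=+1; (−1)^{0·-2·6}·(-1)^-2·(+1)^0 = +1.
v=3: a=3^3·(≡1), b=3^3·(≡2) mod 3; (1|3)=+1, (2|3)=-1; (−1)^{3·3·1}·(+1)^3·(-1)^3 = +1.
v=23: a=23^-2·(≡6), b=23^0·(≡22) mod 23; (6|23)=+1, (22|23)=-1; (−1)^{-2·0·11}·(+1)^0·(-1)^-2 = +1.
v=19: a=19^2·(≡5), b=19^0·(≡6) mod 19; (5|19)=+1, (6|19)=+1; (−1)^{2·0·9}·(+1)^0·(+1)^2 = +1.
v=17: a=17^0·(≡14), b=17^2·(≡1) mod 17; (14|17)=-1, (1|17)=+1; (−1)^{0·2·8}·(-1)^2·(+1)^0 = +1.
v=11: a=11^2·(≡1), b=11^-1·(≡4) mod 11; (1|11)=+1, (4|11)=+1; (−1)^{2·-1·5}·(+1)^-1·(+1)^2 = +1.
v=2: v_2(a)=1, v_2(b)=-3; units ≡ 1, 3 (mod 8); ε·ε+αω+βω = 0·1+1·1+-3·0 ≡ 1  ⇒  (a,b)_2 = -1.
v=5: a=5^1·(≡2), b=5^1·(≡2) mod 5; (2|5)=-1, (2|5)=-1; (−1)^{1·1·2}·(-1)^1·(-1)^1 = +1.
v=7: a=7^5·(≡1), b=7^3·(≡1) mod 7; (1|7)=+1, (1|7)=+1; (−1)^{5·3·3}·(+1)^3·(+1)^5 = -1.
Ram(210, 2310) = {2, 7}; no ℚ_2-point on the conic.

[2, 7]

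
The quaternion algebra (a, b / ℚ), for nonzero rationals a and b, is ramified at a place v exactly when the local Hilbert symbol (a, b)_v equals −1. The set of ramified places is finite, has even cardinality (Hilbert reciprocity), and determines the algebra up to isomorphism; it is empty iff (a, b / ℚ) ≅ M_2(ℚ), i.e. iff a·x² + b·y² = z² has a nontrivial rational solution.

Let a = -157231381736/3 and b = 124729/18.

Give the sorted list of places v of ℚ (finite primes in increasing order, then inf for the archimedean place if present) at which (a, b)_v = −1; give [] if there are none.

Mod squares: a ≡ -771342, b ≡ 249458. Check v ∈ {∞, 2, 3, 11, 13, 17, 23, 29, 31}.
v=23: a=23^2·(≡6), b=23^1·(≡1) mod 23; (6|23)=+1, (1|23)=+1; (−1)^{2·1·11}·(+1)^1·(+1)^2 = +1.
v=∞: -771342 < 0 and 249458 > 0  ⇒  (a,b)_∞ = +1.
v=2: v_2(a)=3, v_2(b)=-1; units ≡ 1, 1 (mod 8); ε·ε+αω+βω = 0·0+3·0+-1·0 ≡ 0  ⇒  (a,b)_2 = +1.
v=3: a=3^-1·(≡1), b=3^-2·(≡2) mod 3; (1|3)=+1, (2|3)=-1; (−1)^{-1·-2·1}·(+1)^-2·(-1)^-1 = -1.
v=13: a=13^1·(≡2), b=13^0·(≡4) mod 13; (2|13)=-1, (4|13)=+1; (−1)^{1·0·6}·(-1)^0·(+1)^1 = +1.
v=11: a=11^1·(≡4), b=11^1·(≡6) mod 11; (4|11)=+1, (6|11)=-1; (−1)^{1·1·5}·(+1)^1·(-1)^1 = +1.
v=17: a=17^2·(≡1), b=17^1·(≡10) mod 17; (1|17)=+1, (10|17)=-1; (−1)^{2·1·8}·(+1)^1·(-1)^2 = +1.
v=31: a=31^1·(≡22), b=31^0·(≡25) mod 31; (22|31)=-1, (25|31)=+1; (−1)^{1·0·15}·(-1)^0·(+1)^1 = +1.
v=29: a=29^1·(≡22), b=29^1·(≡15) mod 29; (22|29)=+1, (15|29)=-1; (−1)^{1·1·14}·(+1)^1·(-1)^1 = -1.
Ram(-771342, 249458) = {3, 29}; no ℚ_3-point on the conic.

[3, 29]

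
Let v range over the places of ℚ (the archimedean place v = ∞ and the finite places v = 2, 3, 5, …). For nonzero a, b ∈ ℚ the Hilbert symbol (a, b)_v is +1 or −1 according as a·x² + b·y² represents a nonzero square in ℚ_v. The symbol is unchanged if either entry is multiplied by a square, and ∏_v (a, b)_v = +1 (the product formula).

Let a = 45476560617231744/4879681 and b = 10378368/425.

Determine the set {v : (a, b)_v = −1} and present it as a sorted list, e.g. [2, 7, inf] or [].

[2, 7, 11, 17]

(a, b) ≡ (374, 34034) mod (ℚ^×)²; places V = {2, 3, 5, 7, 11, 13, 17, 47, ∞}.
(a,b)_∞: sgn(374)=+, sgn(34034)=+, so +1.
(a,b)_7: α=2, u≡5; β=1, v≡2 (mod 7); (5|7)=-1, (2|7)=+1; sign (−1)^0·-1^1·+1^2 = -1.
(a,b)_17: α=3, u≡12; β=-1, v≡9 (mod 17); (12|17)=-1, (9|17)=+1; sign (−1)^0·-1^-1·+1^3 = -1.
(a,b)_5: α=0, u≡4; β=-2, v≡4 (mod 5); (4|5)=+1, (4|5)=+1; sign (−1)^0·+1^-2·+1^0 = +1.
(a,b)_47: α=-4, u≡33; β=0, v≡8 (mod 47); (33|47)=-1, (8|47)=+1; sign (−1)^0·-1^0·+1^-4 = +1.
(a,b)_3: α=8, u≡2; β=4, v≡2 (mod 3); (2|3)=-1, (2|3)=-1; sign (−1)^0·-1^4·-1^8 = +1.
(a,b)_13: α=2, u≡3; β=1, v≡5 (mod 13); (3|13)=+1, (5|13)=-1; sign (−1)^0·+1^1·-1^2 = +1.
(a,b)_2: α=7, β=7; u≡3, v≡1 (mod 8); ε(u)ε(v)=1·0, αω(v)=7·0, βω(u)=7·1; sum ≡ 1  ⇒  -1.
(a,b)_11: α=3, u≡4; β=1, v≡1 (mod 11); (4|11)=+1, (1|11)=+1; sign (−1)^1·+1^1·+1^3 = -1.
(374, 34034 / ℚ) ramifies at {2, 7, 11, 17}: a division algebra.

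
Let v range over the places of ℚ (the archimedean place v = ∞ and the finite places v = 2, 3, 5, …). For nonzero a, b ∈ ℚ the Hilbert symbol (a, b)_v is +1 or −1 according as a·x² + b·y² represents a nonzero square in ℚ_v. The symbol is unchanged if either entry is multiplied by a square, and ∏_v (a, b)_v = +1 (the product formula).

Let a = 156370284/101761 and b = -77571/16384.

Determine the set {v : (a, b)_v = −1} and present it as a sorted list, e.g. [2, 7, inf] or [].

[3, 7]

Mod squares: a ≡ 8211, b ≡ -51. Check v ∈ {∞, 2, 3, 7, 11, 13, 17, 23, 29}.
v=13: a=13^0·(≡7), b=13^2·(≡12) mod 13; (7|13)=-1, (12|13)=+1; (−1)^{0·2·6}·(-1)^2·(+1)^0 = +1.
v=29: a=29^-2·(≡16), b=29^0·(≡25) mod 29; (16|29)=+1, (25|29)=+1; (−1)^{-2·0·14}·(+1)^0·(+1)^-2 = +1.
v=7: a=7^1·(≡1), b=7^0·(≡6) mod 7; (1|7)=+1, (6|7)=-1; (−1)^{1·0·3}·(+1)^0·(-1)^1 = -1.
v=3: a=3^3·(≡1), b=3^3·(≡1) mod 3; (1|3)=+1, (1|3)=+1; (−1)^{3·3·1}·(+1)^3·(+1)^3 = -1.
v=17: a=17^1·(≡6), b=17^1·(≡6) mod 17; (6|17)=-1, (6|17)=-1; (−1)^{1·1·8}·(-1)^1·(-1)^1 = +1.
v=11: a=11^-2·(≡3), b=11^0·(≡9) mod 11; (3|11)=+1, (9|11)=+1; (−1)^{-2·0·5}·(+1)^0·(+1)^-2 = +1.
v=23: a=23^3·(≡2), b=23^0·(≡1) mod 23; (2|23)=+1, (1|23)=+1; (−1)^{3·0·11}·(+1)^0·(+1)^3 = +1.
v=2: v_2(a)=2, v_2(b)=-14; units ≡ 3, 5 (mod 8); ε·ε+αω+βω = 1·0+2·1+-14·1 ≡ 0  ⇒  (a,b)_2 = +1.
v=∞: 8211 > 0 and -51 < 0  ⇒  (a,b)_∞ = +1.
Ram(8211, -51) = {3, 7}; no ℚ_3-point on the conic.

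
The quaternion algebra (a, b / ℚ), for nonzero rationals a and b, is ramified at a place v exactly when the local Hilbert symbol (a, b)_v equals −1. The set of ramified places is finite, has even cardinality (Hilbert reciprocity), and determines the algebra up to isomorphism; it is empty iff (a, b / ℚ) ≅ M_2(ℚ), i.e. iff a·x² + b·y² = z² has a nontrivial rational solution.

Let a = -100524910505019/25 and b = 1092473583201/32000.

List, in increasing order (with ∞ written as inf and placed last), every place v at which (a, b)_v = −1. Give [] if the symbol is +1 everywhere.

[3, 29]

Mod squares: a ≡ -17009979, b ≡ 253605. Check v ∈ {∞, 2, 3, 5, 7, 11, 13, 17, 29, 31, 53}.
v=29: a=29^1·(≡3), b=29^1·(≡23) mod 29; (3|29)=-1, (23|29)=+1; (−1)^{1·1·14}·(-1)^1·(+1)^1 = -1.
v=53: a=53^1·(≡49), b=53^1·(≡40) mod 53; (49|53)=+1, (40|53)=+1; (−1)^{1·1·26}·(+1)^1·(+1)^1 = +1.
v=3: a=3^1·(≡1), b=3^3·(≡1) mod 3; (1|3)=+1, (1|3)=+1; (−1)^{1·3·1}·(+1)^3·(+1)^1 = -1.
v=17: a=17^3·(≡13), b=17^2·(≡13) mod 17; (13|17)=+1, (13|17)=+1; (−1)^{3·2·8}·(+1)^2·(+1)^3 = +1.
v=2: v_2(a)=0, v_2(b)=-8; units ≡ 5, 5 (mod 8); ε·ε+αω+βω = 0·0+0·1+-8·1 ≡ 0  ⇒  (a,b)_2 = +1.
v=∞: -17009979 < 0 and 253605 > 0  ⇒  (a,b)_∞ = +1.
v=11: a=11^2·(≡1), b=11^1·(≡2) mod 11; (1|11)=+1, (2|11)=-1; (−1)^{2·1·5}·(+1)^1·(-1)^2 = +1.
v=13: a=13^2·(≡1), b=13^2·(≡4) mod 13; (1|13)=+1, (4|13)=+1; (−1)^{2·2·6}·(+1)^2·(+1)^2 = +1.
v=7: a=7^1·(≡4), b=7^2·(≡1) mod 7; (4|7)=+1, (1|7)=+1; (−1)^{1·2·3}·(+1)^2·(+1)^1 = +1.
v=5: a=5^-2·(≡1), b=5^-3·(≡1) mod 5; (1|5)=+1, (1|5)=+1; (−1)^{-2·-3·2}·(+1)^-3·(+1)^-2 = +1.
v=31: a=31^1·(≡21), b=31^0·(≡8) mod 31; (21|31)=-1, (8|31)=+1; (−1)^{1·0·15}·(-1)^0·(+1)^1 = +1.
|Ram(-17009979, 253605)| = 2, even; anisotropic at {3, 29}.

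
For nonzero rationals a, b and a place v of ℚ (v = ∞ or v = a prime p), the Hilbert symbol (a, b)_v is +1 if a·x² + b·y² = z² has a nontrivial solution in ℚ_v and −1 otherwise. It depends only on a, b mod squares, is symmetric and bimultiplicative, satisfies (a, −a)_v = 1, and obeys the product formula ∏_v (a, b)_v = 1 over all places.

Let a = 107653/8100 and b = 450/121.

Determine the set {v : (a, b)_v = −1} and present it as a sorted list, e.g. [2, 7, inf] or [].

(a, b) ≡ (13, 2) mod (ℚ^×)²; places V = {2, 3, 5, 7, 11, 13, ∞}.
(a,b)_5: α=-2, u≡2; β=2, v≡3 (mod 5); (2|5)=-1, (3|5)=-1; sign (−1)^0·-1^2·-1^-2 = +1.
(a,b)_11: α=0, u≡10; β=-2, v≡10 (mod 11); (10|11)=-1, (10|11)=-1; sign (−1)^0·-1^-2·-1^0 = +1.
(a,b)_3: α=-4, u≡1; β=2, v≡2 (mod 3); (1|3)=+1, (2|3)=-1; sign (−1)^0·+1^2·-1^-4 = +1.
(a,b)_∞: sgn(13)=+, sgn(2)=+, so +1.
(a,b)_2: α=-2, β=1; u≡5, v≡1 (mod 8); ε(u)ε(v)=0·0, αω(v)=-2·0, βω(u)=1·1; sum ≡ 1  ⇒  -1.
(a,b)_13: α=3, u≡10; β=0, v≡2 (mod 13); (10|13)=+1, (2|13)=-1; sign (−1)^0·+1^0·-1^3 = -1.
(a,b)_7: α=2, u≡6; β=0, v≡1 (mod 7); (6|7)=-1, (1|7)=+1; sign (−1)^0·-1^0·+1^2 = +1.
Ram(13, 2) = {2, 13}; no ℚ_2-point on the conic.

[2, 13]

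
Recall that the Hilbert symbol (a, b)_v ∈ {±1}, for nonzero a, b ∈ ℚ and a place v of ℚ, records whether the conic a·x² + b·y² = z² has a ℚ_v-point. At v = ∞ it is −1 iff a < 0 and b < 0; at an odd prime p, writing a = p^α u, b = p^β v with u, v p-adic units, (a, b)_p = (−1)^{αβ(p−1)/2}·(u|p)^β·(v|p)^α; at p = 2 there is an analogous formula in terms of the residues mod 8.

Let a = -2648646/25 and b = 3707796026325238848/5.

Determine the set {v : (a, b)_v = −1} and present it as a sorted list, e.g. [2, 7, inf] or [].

Mod squares: a ≡ -6006, b ≡ 1365. Check v ∈ {∞, 2, 3, 5, 7, 11, 13}.
v=3: a=3^3·(≡2), b=3^7·(≡2) mod 3; (2|3)=-1, (2|3)=-1; (−1)^{3·7·1}·(-1)^7·(-1)^3 = -1.
v=∞: -6006 < 0 and 1365 > 0  ⇒  (a,b)_∞ = +1.
v=2: v_2(a)=1, v_2(b)=6; units ≡ 5, 5 (mod 8); ε·ε+αω+βω = 0·0+1·1+6·1 ≡ 1  ⇒  (a,b)_2 = -1.
v=5: a=5^-2·(≡4), b=5^-1·(≡3) mod 5; (4|5)=+1, (3|5)=-1; (−1)^{-2·-1·2}·(+1)^-1·(-1)^-2 = +1.
v=13: a=13^1·(≡6), b=13^3·(≡10) mod 13; (6|13)=-1, (10|13)=+1; (−1)^{1·3·6}·(-1)^3·(+1)^1 = -1.
v=7: a=7^3·(≡5), b=7^7·(≡6) mod 7; (5|7)=-1, (6|7)=-1; (−1)^{3·7·3}·(-1)^7·(-1)^3 = -1.
v=11: a=11^1·(≡5), b=11^4·(≡1) mod 11; (5|11)=+1, (1|11)=+1; (−1)^{1·4·5}·(+1)^4·(+1)^1 = +1.
|Ram(-6006, 1365)| = 4, even; anisotropic at {2, 3, 7, 13}.

[2, 3, 7, 13]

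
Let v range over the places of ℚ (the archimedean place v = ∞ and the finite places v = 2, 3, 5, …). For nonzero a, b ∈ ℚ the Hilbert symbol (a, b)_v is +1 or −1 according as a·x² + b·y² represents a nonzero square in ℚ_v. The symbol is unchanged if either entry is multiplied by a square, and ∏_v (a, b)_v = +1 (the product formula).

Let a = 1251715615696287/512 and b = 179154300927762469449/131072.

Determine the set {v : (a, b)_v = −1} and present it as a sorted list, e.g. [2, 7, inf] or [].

[29, 43]

(a, b) ≡ (2494, 4406898) mod (ℚ^×)²; places V = {2, 3, 7, 19, 29, 31, 43, ∞}.
(a,b)_3: α=10, u≡1; β=15, v≡1 (mod 3); (1|3)=+1, (1|3)=+1; sign (−1)^0·+1^15·+1^10 = +1.
(a,b)_43: α=1, u≡15; β=1, v≡21 (mod 43); (15|43)=+1, (21|43)=+1; sign (−1)^1·+1^1·+1^1 = -1.
(a,b)_31: α=2, u≡16; β=3, v≡27 (mod 31); (16|31)=+1, (27|31)=-1; sign (−1)^0·+1^3·-1^2 = +1.
(a,b)_29: α=1, u≡28; β=1, v≡14 (mod 29); (28|29)=+1, (14|29)=-1; sign (−1)^0·+1^1·-1^1 = -1.
(a,b)_∞: sgn(2494)=+, sgn(4406898)=+, so +1.
(a,b)_19: α=2, u≡5; β=3, v≡5 (mod 19); (5|19)=+1, (5|19)=+1; sign (−1)^0·+1^3·+1^2 = +1.
(a,b)_7: α=2, u≡4; β=2, v≡5 (mod 7); (4|7)=+1, (5|7)=-1; sign (−1)^0·+1^2·-1^2 = +1.
(a,b)_2: α=-9, β=-17; u≡7, v≡1 (mod 8); ε(u)ε(v)=1·0, αω(v)=-9·0, βω(u)=-17·0; sum ≡ 0  ⇒  +1.
(2494, 4406898 / ℚ) ramifies at {29, 43}: a division algebra.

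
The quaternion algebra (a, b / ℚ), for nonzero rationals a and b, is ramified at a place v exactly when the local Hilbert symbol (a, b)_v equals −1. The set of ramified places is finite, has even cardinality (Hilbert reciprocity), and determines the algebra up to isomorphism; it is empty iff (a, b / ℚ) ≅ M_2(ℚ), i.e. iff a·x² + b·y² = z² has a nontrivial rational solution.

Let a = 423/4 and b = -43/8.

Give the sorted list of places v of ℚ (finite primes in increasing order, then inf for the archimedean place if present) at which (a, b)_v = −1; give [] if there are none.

(a, b) ≡ (47, -86) mod (ℚ^×)²; places V = {2, 3, 43, 47, ∞}.
(a,b)_43: α=0, u≡9; β=1, v≡16 (mod 43); (9|43)=+1, (16|43)=+1; sign (−1)^0·+1^1·+1^0 = +1.
(a,b)_2: α=-2, β=-3; u≡7, v≡5 (mod 8); ε(u)ε(v)=1·0, αω(v)=-2·1, βω(u)=-3·0; sum ≡ 0  ⇒  +1.
(a,b)_47: α=1, u≡14; β=0, v≡24 (mod 47); (14|47)=+1, (24|47)=+1; sign (−1)^0·+1^0·+1^1 = +1.
(a,b)_3: α=2, u≡2; β=0, v≡1 (mod 3); (2|3)=-1, (1|3)=+1; sign (−1)^0·-1^0·+1^2 = +1.
(a,b)_∞: sgn(47)=+, sgn(-86)=−, so +1.
Ram(a, b) = ∅: the form 47·x² + -86·y² − z² is isotropic over every ℚ_v, so by Hasse–Minkowski it is isotropic over ℚ.

[]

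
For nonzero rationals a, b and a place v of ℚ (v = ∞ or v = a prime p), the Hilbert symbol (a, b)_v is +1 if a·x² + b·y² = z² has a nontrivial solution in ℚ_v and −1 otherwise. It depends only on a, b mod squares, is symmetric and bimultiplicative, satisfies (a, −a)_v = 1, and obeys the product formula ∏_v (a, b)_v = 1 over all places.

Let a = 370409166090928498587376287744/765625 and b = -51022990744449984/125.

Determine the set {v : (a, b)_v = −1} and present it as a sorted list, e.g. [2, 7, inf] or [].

Mod squares: a ≡ 49979, b ≡ -114595. Check v ∈ {∞, 2, 3, 5, 7, 13, 17, 23, 41, 43, 53}.
v=43: a=43^2·(≡15), b=43^1·(≡15) mod 43; (15|43)=+1, (15|43)=+1; (−1)^{2·1·21}·(+1)^1·(+1)^2 = +1.
v=13: a=13^2·(≡5), b=13^1·(≡3) mod 13; (5|13)=-1, (3|13)=+1; (−1)^{2·1·6}·(-1)^1·(+1)^2 = -1.
v=7: a=7^-2·(≡3), b=7^0·(≡1) mod 7; (3|7)=-1, (1|7)=+1; (−1)^{-2·0·3}·(-1)^0·(+1)^-2 = +1.
v=23: a=23^3·(≡10), b=23^2·(≡21) mod 23; (10|23)=-1, (21|23)=-1; (−1)^{3·2·11}·(-1)^2·(-1)^3 = -1.
v=17: a=17^4·(≡4), b=17^2·(≡4) mod 17; (4|17)=+1, (4|17)=+1; (−1)^{4·2·8}·(+1)^2·(+1)^4 = +1.
v=41: a=41^1·(≡30), b=41^1·(≡34) mod 41; (30|41)=-1, (34|41)=-1; (−1)^{1·1·20}·(-1)^1·(-1)^1 = +1.
v=5: a=5^-6·(≡1), b=5^-3·(≡1) mod 5; (1|5)=+1, (1|5)=+1; (−1)^{-6·-3·2}·(+1)^-3·(+1)^-6 = +1.
v=∞: 49979 > 0 and -114595 < 0  ⇒  (a,b)_∞ = +1.
v=2: v_2(a)=18, v_2(b)=6; units ≡ 3, 5 (mod 8); ε·ε+αω+βω = 1·0+18·1+6·1 ≡ 0  ⇒  (a,b)_2 = +1.
v=3: a=3^6·(≡2), b=3^4·(≡2) mod 3; (2|3)=-1, (2|3)=-1; (−1)^{6·4·1}·(-1)^4·(-1)^6 = +1.
v=53: a=53^3·(≡1), b=53^2·(≡47) mod 53; (1|53)=+1, (47|53)=+1; (−1)^{3·2·26}·(+1)^2·(+1)^3 = +1.
|Ram(49979, -114595)| = 2, even; anisotropic at {13, 23}.

[13, 23]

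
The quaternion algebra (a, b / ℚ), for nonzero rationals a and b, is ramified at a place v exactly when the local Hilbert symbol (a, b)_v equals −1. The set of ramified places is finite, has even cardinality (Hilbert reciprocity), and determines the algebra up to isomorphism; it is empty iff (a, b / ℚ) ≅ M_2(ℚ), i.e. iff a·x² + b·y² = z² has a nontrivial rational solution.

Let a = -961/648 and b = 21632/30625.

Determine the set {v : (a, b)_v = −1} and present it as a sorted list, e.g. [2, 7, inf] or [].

[]

(a, b) ≡ (-2, 2) mod (ℚ^×)²; places V = {2, 3, 5, 7, 13, 31, ∞}.
(a,b)_7: α=0, u≡3; β=-2, v≡1 (mod 7); (3|7)=-1, (1|7)=+1; sign (−1)^0·-1^-2·+1^0 = +1.
(a,b)_5: α=0, u≡3; β=-4, v≡3 (mod 5); (3|5)=-1, (3|5)=-1; sign (−1)^0·-1^-4·-1^0 = +1.
(a,b)_3: α=-4, u≡1; β=0, v≡2 (mod 3); (1|3)=+1, (2|3)=-1; sign (−1)^0·+1^0·-1^-4 = +1.
(a,b)_∞: sgn(-2)=−, sgn(2)=+, so +1.
(a,b)_2: α=-3, β=7; u≡7, v≡1 (mod 8); ε(u)ε(v)=1·0, αω(v)=-3·0, βω(u)=7·0; sum ≡ 0  ⇒  +1.
(a,b)_31: α=2, u≡21; β=0, v≡2 (mod 31); (21|31)=-1, (2|31)=+1; sign (−1)^0·-1^0·+1^2 = +1.
(a,b)_13: α=0, u≡6; β=2, v≡5 (mod 13); (6|13)=-1, (5|13)=-1; sign (−1)^0·-1^2·-1^0 = +1.
Every local symbol is +1, so the conic -2·x² + 2·y² = z² has ℚ_v-points for all v and hence a ℚ-point; (a, b / ℚ) ≅ M_2(ℚ).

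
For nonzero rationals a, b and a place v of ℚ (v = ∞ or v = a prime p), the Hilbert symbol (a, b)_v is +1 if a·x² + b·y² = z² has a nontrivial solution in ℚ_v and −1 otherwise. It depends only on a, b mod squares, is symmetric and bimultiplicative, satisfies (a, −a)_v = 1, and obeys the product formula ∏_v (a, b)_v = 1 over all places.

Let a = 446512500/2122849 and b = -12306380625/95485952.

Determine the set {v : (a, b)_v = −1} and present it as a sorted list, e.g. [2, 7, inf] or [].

Mod squares: a ≡ 5, b ≡ -59737. Check v ∈ {∞, 2, 3, 5, 7, 11, 31, 41, 47}.
v=11: a=11^0·(≡9), b=11^2·(≡1) mod 11; (9|11)=+1, (1|11)=+1; (−1)^{0·2·5}·(+1)^2·(+1)^0 = +1.
v=5: a=5^5·(≡1), b=5^4·(≡3) mod 5; (1|5)=+1, (3|5)=-1; (−1)^{5·4·2}·(+1)^4·(-1)^5 = -1.
v=3: a=3^6·(≡2), b=3^4·(≡2) mod 3; (2|3)=-1, (2|3)=-1; (−1)^{6·4·1}·(-1)^4·(-1)^6 = +1.
v=2: v_2(a)=2, v_2(b)=-16; units ≡ 5, 7 (mod 8); ε·ε+αω+βω = 0·1+2·0+-16·1 ≡ 0  ⇒  (a,b)_2 = +1.
v=47: a=47^-2·(≡29), b=47^-1·(≡5) mod 47; (29|47)=-1, (5|47)=-1; (−1)^{-2·-1·23}·(-1)^-1·(-1)^-2 = -1.
v=7: a=7^2·(≡5), b=7^2·(≡1) mod 7; (5|7)=-1, (1|7)=+1; (−1)^{2·2·3}·(-1)^2·(+1)^2 = +1.
v=∞: 5 > 0 and -59737 < 0  ⇒  (a,b)_∞ = +1.
v=31: a=31^-2·(≡4), b=31^-1·(≡26) mod 31; (4|31)=+1, (26|31)=-1; (−1)^{-2·-1·15}·(+1)^-1·(-1)^-2 = +1.
v=41: a=41^0·(≡37), b=41^1·(≡29) mod 41; (37|41)=+1, (29|41)=-1; (−1)^{0·1·20}·(+1)^1·(-1)^0 = +1.
Ram(5, -59737) = {5, 47}; no ℚ_5-point on the conic.

[5, 47]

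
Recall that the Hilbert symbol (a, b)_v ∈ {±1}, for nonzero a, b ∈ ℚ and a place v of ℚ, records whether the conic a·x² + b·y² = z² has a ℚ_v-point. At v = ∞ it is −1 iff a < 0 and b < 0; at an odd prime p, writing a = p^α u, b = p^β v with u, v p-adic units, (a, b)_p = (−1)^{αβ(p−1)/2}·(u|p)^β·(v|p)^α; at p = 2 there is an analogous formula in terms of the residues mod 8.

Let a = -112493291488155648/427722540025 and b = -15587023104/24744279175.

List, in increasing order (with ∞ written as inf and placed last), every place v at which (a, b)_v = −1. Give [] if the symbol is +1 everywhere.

[3, 7, 17, inf]

(a, b) ≡ (-102, -7) mod (ℚ^×)²; places V = {2, 3, 5, 7, 11, 17, 19, 23, 47, ∞}.
(a,b)_19: α=2, u≡2; β=0, v≡10 (mod 19); (2|19)=-1, (10|19)=-1; sign (−1)^0·-1^0·-1^2 = +1.
(a,b)_2: α=11, β=8; u≡5, v≡1 (mod 8); ε(u)ε(v)=0·0, αω(v)=11·0, βω(u)=8·1; sum ≡ 0  ⇒  +1.
(a,b)_23: α=-2, u≡18; β=-2, v≡2 (mod 23); (18|23)=+1, (2|23)=+1; sign (−1)^0·+1^-2·+1^-2 = +1.
(a,b)_47: α=-2, u≡31; β=-2, v≡38 (mod 47); (31|47)=-1, (38|47)=-1; sign (−1)^0·-1^-2·-1^-2 = +1.
(a,b)_7: α=2, u≡3; β=-1, v≡6 (mod 7); (3|7)=-1, (6|7)=-1; sign (−1)^0·-1^-1·-1^2 = -1.
(a,b)_3: α=7, u≡2; β=6, v≡2 (mod 3); (2|3)=-1, (2|3)=-1; sign (−1)^0·-1^6·-1^7 = -1.
(a,b)_∞: sgn(-102)=−, sgn(-7)=−, so -1.
(a,b)_5: α=-2, u≡2; β=-2, v≡3 (mod 5); (2|5)=-1, (3|5)=-1; sign (−1)^0·-1^-2·-1^-2 = +1.
(a,b)_17: α=5, u≡6; β=4, v≡5 (mod 17); (6|17)=-1, (5|17)=-1; sign (−1)^0·-1^4·-1^5 = -1.
(a,b)_11: α=-4, u≡8; β=-2, v≡9 (mod 11); (8|11)=-1, (9|11)=+1; sign (−1)^0·-1^-2·+1^-4 = +1.
(-102, -7 / ℚ) ramifies at {3, 7, 17, ∞}: a division algebra.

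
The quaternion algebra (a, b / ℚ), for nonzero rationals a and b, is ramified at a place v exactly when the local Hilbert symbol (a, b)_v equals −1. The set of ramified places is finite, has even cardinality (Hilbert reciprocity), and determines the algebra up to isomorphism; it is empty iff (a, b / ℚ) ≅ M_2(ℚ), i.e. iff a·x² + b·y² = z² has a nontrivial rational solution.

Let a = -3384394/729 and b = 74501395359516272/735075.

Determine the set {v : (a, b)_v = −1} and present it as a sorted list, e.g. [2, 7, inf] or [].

(a, b) ≡ (-20026, 69) mod (ℚ^×)²; places V = {2, 3, 5, 7, 11, 13, 17, 19, 23, 29, 31, ∞}.
(a,b)_23: α=0, u≡15; β=1, v≡9 (mod 23); (15|23)=-1, (9|23)=+1; sign (−1)^0·-1^1·+1^0 = -1.
(a,b)_11: α=0, u≡3; β=-2, v≡5 (mod 11); (3|11)=+1, (5|11)=+1; sign (−1)^0·+1^-2·+1^0 = +1.
(a,b)_17: α=1, u≡6; β=2, v≡2 (mod 17); (6|17)=-1, (2|17)=+1; sign (−1)^0·-1^2·+1^1 = +1.
(a,b)_13: α=2, u≡7; β=0, v≡10 (mod 13); (7|13)=-1, (10|13)=+1; sign (−1)^0·-1^0·+1^2 = +1.
(a,b)_3: α=-6, u≡2; β=-5, v≡2 (mod 3); (2|3)=-1, (2|3)=-1; sign (−1)^0·-1^-5·-1^-6 = -1.
(a,b)_7: α=0, u≡1; β=4, v≡3 (mod 7); (1|7)=+1, (3|7)=-1; sign (−1)^0·+1^4·-1^0 = +1.
(a,b)_2: α=1, β=4; u≡3, v≡5 (mod 8); ε(u)ε(v)=1·0, αω(v)=1·1, βω(u)=4·1; sum ≡ 1  ⇒  -1.
(a,b)_31: α=1, u≡16; β=2, v≡19 (mod 31); (16|31)=+1, (19|31)=+1; sign (−1)^0·+1^2·+1^1 = +1.
(a,b)_29: α=0, u≡20; β=2, v≡27 (mod 29); (20|29)=+1, (27|29)=-1; sign (−1)^0·+1^2·-1^0 = +1.
(a,b)_19: α=1, u≡8; β=2, v≡15 (mod 19); (8|19)=-1, (15|19)=-1; sign (−1)^0·-1^2·-1^1 = -1.
(a,b)_5: α=0, u≡4; β=-2, v≡4 (mod 5); (4|5)=+1, (4|5)=+1; sign (−1)^0·+1^-2·+1^0 = +1.
(a,b)_∞: sgn(-20026)=−, sgn(69)=+, so +1.
|Ram(-20026, 69)| = 4, even; anisotropic at {2, 3, 19, 23}.

[2, 3, 19, 23]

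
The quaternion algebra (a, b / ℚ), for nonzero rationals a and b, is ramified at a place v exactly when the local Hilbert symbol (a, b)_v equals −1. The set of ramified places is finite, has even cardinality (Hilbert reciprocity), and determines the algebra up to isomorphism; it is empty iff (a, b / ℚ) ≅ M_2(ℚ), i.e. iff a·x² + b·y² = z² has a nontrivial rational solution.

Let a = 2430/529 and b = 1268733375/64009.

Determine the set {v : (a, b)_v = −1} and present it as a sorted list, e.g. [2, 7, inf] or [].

(a, b) ≡ (30, 7735) mod (ℚ^×)²; places V = {2, 3, 5, 7, 11, 13, 17, 23, ∞}.
(a,b)_3: α=5, u≡1; β=8, v≡1 (mod 3); (1|3)=+1, (1|3)=+1; sign (−1)^0·+1^8·+1^5 = +1.
(a,b)_∞: sgn(30)=+, sgn(7735)=+, so +1.
(a,b)_23: α=-2, u≡15; β=-2, v≡14 (mod 23); (15|23)=-1, (14|23)=-1; sign (−1)^0·-1^-2·-1^-2 = +1.
(a,b)_5: α=1, u≡4; β=3, v≡3 (mod 5); (4|5)=+1, (3|5)=-1; sign (−1)^0·+1^3·-1^1 = -1.
(a,b)_11: α=0, u≡10; β=-2, v≡8 (mod 11); (10|11)=-1, (8|11)=-1; sign (−1)^0·-1^-2·-1^0 = +1.
(a,b)_7: α=0, u≡2; β=1, v≡6 (mod 7); (2|7)=+1, (6|7)=-1; sign (−1)^0·+1^1·-1^0 = +1.
(a,b)_17: α=0, u≡8; β=1, v≡8 (mod 17); (8|17)=+1, (8|17)=+1; sign (−1)^0·+1^1·+1^0 = +1.
(a,b)_13: α=0, u≡10; β=1, v≡4 (mod 13); (10|13)=+1, (4|13)=+1; sign (−1)^0·+1^1·+1^0 = +1.
(a,b)_2: α=1, β=0; u≡7, v≡7 (mod 8); ε(u)ε(v)=1·1, αω(v)=1·0, βω(u)=0·0; sum ≡ 1  ⇒  -1.
(30, 7735 / ℚ) ramifies at {2, 5}: a division algebra.

[2, 5]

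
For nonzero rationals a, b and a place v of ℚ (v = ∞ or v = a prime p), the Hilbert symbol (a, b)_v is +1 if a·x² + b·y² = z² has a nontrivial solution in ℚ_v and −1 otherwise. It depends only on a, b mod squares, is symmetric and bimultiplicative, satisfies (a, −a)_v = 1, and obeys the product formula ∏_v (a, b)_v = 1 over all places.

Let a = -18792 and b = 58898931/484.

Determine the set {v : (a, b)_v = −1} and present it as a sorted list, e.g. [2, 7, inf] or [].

Mod squares: a ≡ -58, b ≡ 24531. Check v ∈ {∞, 2, 3, 7, 11, 13, 17, 29, 37}.
v=13: a=13^0·(≡6), b=13^1·(≡6) mod 13; (6|13)=-1, (6|13)=-1; (−1)^{0·1·6}·(-1)^1·(-1)^0 = -1.
v=17: a=17^0·(≡10), b=17^1·(≡16) mod 17; (10|17)=-1, (16|17)=+1; (−1)^{0·1·8}·(-1)^1·(+1)^0 = -1.
v=2: v_2(a)=3, v_2(b)=-2; units ≡ 3, 3 (mod 8); ε·ε+αω+βω = 1·1+3·1+-2·1 ≡ 0  ⇒  (a,b)_2 = +1.
v=7: a=7^0·(≡3), b=7^4·(≡3) mod 7; (3|7)=-1, (3|7)=-1; (−1)^{0·4·3}·(-1)^4·(-1)^0 = +1.
v=37: a=37^0·(≡4), b=37^1·(≡4) mod 37; (4|37)=+1, (4|37)=+1; (−1)^{0·1·18}·(+1)^1·(+1)^0 = +1.
v=29: a=29^1·(≡19), b=29^0·(≡27) mod 29; (19|29)=-1, (27|29)=-1; (−1)^{1·0·14}·(-1)^0·(-1)^1 = -1.
v=∞: -58 < 0 and 24531 > 0  ⇒  (a,b)_∞ = +1.
v=11: a=11^0·(≡7), b=11^-2·(≡9) mod 11; (7|11)=-1, (9|11)=+1; (−1)^{0·-2·5}·(-1)^-2·(+1)^0 = +1.
v=3: a=3^4·(≡2), b=3^1·(≡2) mod 3; (2|3)=-1, (2|3)=-1; (−1)^{4·1·1}·(-1)^1·(-1)^4 = -1.
Ram(-58, 24531) = {3, 13, 17, 29}; no ℚ_3-point on the conic.

[3, 13, 17, 29]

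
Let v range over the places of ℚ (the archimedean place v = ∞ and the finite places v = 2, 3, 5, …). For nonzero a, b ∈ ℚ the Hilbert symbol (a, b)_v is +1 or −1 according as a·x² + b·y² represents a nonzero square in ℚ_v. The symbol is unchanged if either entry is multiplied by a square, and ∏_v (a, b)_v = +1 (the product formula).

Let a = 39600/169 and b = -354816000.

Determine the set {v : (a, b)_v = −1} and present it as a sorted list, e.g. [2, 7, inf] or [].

[2, 11]

Mod squares: a ≡ 11, b ≡ -385. Check v ∈ {∞, 2, 3, 5, 7, 11, 13}.
v=5: a=5^2·(≡1), b=5^3·(≡2) mod 5; (1|5)=+1, (2|5)=-1; (−1)^{2·3·2}·(+1)^3·(-1)^2 = +1.
v=∞: 11 > 0 and -385 < 0  ⇒  (a,b)_∞ = +1.
v=7: a=7^0·(≡1), b=7^1·(≡1) mod 7; (1|7)=+1, (1|7)=+1; (−1)^{0·1·3}·(+1)^1·(+1)^0 = +1.
v=11: a=11^1·(≡9), b=11^1·(≡4) mod 11; (9|11)=+1, (4|11)=+1; (−1)^{1·1·5}·(+1)^1·(+1)^1 = -1.
v=2: v_2(a)=4, v_2(b)=12; units ≡ 3, 7 (mod 8); ε·ε+αω+βω = 1·1+4·0+12·1 ≡ 1  ⇒  (a,b)_2 = -1.
v=3: a=3^2·(≡2), b=3^2·(≡2) mod 3; (2|3)=-1, (2|3)=-1; (−1)^{2·2·1}·(-1)^2·(-1)^2 = +1.
v=13: a=13^-2·(≡2), b=13^0·(≡7) mod 13; (2|13)=-1, (7|13)=-1; (−1)^{-2·0·6}·(-1)^0·(-1)^-2 = +1.
Ram(11, -385) = {2, 11}; no ℚ_2-point on the conic.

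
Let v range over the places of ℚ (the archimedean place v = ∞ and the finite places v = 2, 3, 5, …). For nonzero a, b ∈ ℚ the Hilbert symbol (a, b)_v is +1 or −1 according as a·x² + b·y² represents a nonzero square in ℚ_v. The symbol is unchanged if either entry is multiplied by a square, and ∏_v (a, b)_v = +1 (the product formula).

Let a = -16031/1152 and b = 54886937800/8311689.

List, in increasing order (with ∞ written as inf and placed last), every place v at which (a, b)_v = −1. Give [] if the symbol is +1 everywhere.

[19, 23, 41, 53]

Mod squares: a ≡ -32062, b ≡ 1899202. Check v ∈ {∞, 2, 3, 5, 17, 19, 23, 31, 41, 53}.
v=3: a=3^-2·(≡2), b=3^-2·(≡1) mod 3; (2|3)=-1, (1|3)=+1; (−1)^{-2·-2·1}·(-1)^-2·(+1)^-2 = +1.
v=31: a=31^0·(≡24), b=31^-4·(≡16) mod 31; (24|31)=-1, (16|31)=+1; (−1)^{0·-4·15}·(-1)^-4·(+1)^0 = +1.
v=2: v_2(a)=-7, v_2(b)=3; units ≡ 1, 1 (mod 8); ε·ε+αω+βω = 0·0+-7·0+3·0 ≡ 0  ⇒  (a,b)_2 = +1.
v=53: a=53^0·(≡51), b=53^1·(≡24) mod 53; (51|53)=-1, (24|53)=+1; (−1)^{0·1·26}·(-1)^1·(+1)^0 = -1.
v=41: a=41^1·(≡15), b=41^1·(≡8) mod 41; (15|41)=-1, (8|41)=+1; (−1)^{1·1·20}·(-1)^1·(+1)^1 = -1.
v=23: a=23^1·(≡8), b=23^1·(≡18) mod 23; (8|23)=+1, (18|23)=+1; (−1)^{1·1·11}·(+1)^1·(+1)^1 = -1.
v=19: a=19^0·(≡2), b=19^1·(≡3) mod 19; (2|19)=-1, (3|19)=-1; (−1)^{0·1·9}·(-1)^1·(-1)^0 = -1.
v=5: a=5^0·(≡2), b=5^2·(≡3) mod 5; (2|5)=-1, (3|5)=-1; (−1)^{0·2·2}·(-1)^2·(-1)^0 = +1.
v=17: a=17^1·(≡2), b=17^2·(≡13) mod 17; (2|17)=+1, (13|17)=+1; (−1)^{1·2·8}·(+1)^2·(+1)^1 = +1.
v=∞: -32062 < 0 and 1899202 > 0  ⇒  (a,b)_∞ = +1.
|Ram(-32062, 1899202)| = 4, even; anisotropic at {19, 23, 41, 53}.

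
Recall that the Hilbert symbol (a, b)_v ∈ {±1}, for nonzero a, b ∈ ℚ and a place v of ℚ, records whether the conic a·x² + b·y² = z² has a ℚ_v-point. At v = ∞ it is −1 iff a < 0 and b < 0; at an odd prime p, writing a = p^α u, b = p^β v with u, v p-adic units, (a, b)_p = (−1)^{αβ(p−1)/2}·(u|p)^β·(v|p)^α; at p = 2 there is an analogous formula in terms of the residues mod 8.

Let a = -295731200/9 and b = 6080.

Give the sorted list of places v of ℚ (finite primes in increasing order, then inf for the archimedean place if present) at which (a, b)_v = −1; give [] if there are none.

[2, 5]

(a, b) ≡ (-2, 95) mod (ℚ^×)²; places V = {2, 3, 5, 19, ∞}.
(a,b)_∞: sgn(-2)=−, sgn(95)=+, so +1.
(a,b)_2: α=15, β=6; u≡7, v≡7 (mod 8); ε(u)ε(v)=1·1, αω(v)=15·0, βω(u)=6·0; sum ≡ 1  ⇒  -1.
(a,b)_3: α=-2, u≡1; β=0, v≡2 (mod 3); (1|3)=+1, (2|3)=-1; sign (−1)^0·+1^0·-1^-2 = +1.
(a,b)_5: α=2, u≡3; β=1, v≡1 (mod 5); (3|5)=-1, (1|5)=+1; sign (−1)^0·-1^1·+1^2 = -1.
(a,b)_19: α=2, u≡11; β=1, v≡16 (mod 19); (11|19)=+1, (16|19)=+1; sign (−1)^0·+1^1·+1^2 = +1.
|Ram(-2, 95)| = 2, even; anisotropic at {2, 5}.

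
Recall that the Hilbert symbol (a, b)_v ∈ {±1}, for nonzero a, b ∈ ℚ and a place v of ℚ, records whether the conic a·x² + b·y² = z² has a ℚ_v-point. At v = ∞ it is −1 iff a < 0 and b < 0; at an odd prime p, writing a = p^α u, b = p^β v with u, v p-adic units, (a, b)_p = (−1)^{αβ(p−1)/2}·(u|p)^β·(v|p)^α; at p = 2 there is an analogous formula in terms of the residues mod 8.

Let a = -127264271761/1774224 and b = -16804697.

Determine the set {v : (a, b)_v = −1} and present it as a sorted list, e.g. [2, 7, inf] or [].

Mod squares: a ≡ -8692321, b ≡ -342953. Check v ∈ {∞, 2, 3, 7, 11, 13, 17, 23, 31, 37, 43, 47}.
v=2: v_2(a)=-4, v_2(b)=0; units ≡ 7, 7 (mod 8); ε·ε+αω+βω = 1·1+-4·0+0·0 ≡ 1  ⇒  (a,b)_2 = -1.
v=7: a=7^0·(≡6), b=7^2·(≡5) mod 7; (6|7)=-1, (5|7)=-1; (−1)^{0·2·3}·(-1)^2·(-1)^0 = +1.
v=23: a=23^1·(≡12), b=23^1·(≡2) mod 23; (12|23)=+1, (2|23)=+1; (−1)^{1·1·11}·(+1)^1·(+1)^1 = -1.
v=3: a=3^-4·(≡2), b=3^0·(≡1) mod 3; (2|3)=-1, (1|3)=+1; (−1)^{-4·0·1}·(-1)^0·(+1)^-4 = +1.
v=47: a=47^1·(≡9), b=47^0·(≡12) mod 47; (9|47)=+1, (12|47)=+1; (−1)^{1·0·23}·(+1)^0·(+1)^1 = +1.
v=∞: -8692321 < 0 and -342953 < 0  ⇒  (a,b)_∞ = -1.
v=37: a=37^-2·(≡20), b=37^1·(≡31) mod 37; (20|37)=-1, (31|37)=-1; (−1)^{-2·1·18}·(-1)^1·(-1)^-2 = -1.
v=17: a=17^1·(≡9), b=17^0·(≡7) mod 17; (9|17)=+1, (7|17)=-1; (−1)^{1·0·8}·(+1)^0·(-1)^1 = -1.
v=11: a=11^5·(≡7), b=11^0·(≡3) mod 11; (7|11)=-1, (3|11)=+1; (−1)^{5·0·5}·(-1)^0·(+1)^5 = +1.
v=31: a=31^0·(≡29), b=31^1·(≡10) mod 31; (29|31)=-1, (10|31)=+1; (−1)^{0·1·15}·(-1)^1·(+1)^0 = -1.
v=13: a=13^0·(≡1), b=13^1·(≡12) mod 13; (1|13)=+1, (12|13)=+1; (−1)^{0·1·6}·(+1)^1·(+1)^0 = +1.
v=43: a=43^1·(≡2), b=43^0·(≡4) mod 43; (2|43)=-1, (4|43)=+1; (−1)^{1·0·21}·(-1)^0·(+1)^1 = +1.
(-8692321, -342953 / ℚ) ramifies at {2, 17, 23, 31, 37, ∞}: a division algebra.

[2, 17, 23, 31, 37, inf]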